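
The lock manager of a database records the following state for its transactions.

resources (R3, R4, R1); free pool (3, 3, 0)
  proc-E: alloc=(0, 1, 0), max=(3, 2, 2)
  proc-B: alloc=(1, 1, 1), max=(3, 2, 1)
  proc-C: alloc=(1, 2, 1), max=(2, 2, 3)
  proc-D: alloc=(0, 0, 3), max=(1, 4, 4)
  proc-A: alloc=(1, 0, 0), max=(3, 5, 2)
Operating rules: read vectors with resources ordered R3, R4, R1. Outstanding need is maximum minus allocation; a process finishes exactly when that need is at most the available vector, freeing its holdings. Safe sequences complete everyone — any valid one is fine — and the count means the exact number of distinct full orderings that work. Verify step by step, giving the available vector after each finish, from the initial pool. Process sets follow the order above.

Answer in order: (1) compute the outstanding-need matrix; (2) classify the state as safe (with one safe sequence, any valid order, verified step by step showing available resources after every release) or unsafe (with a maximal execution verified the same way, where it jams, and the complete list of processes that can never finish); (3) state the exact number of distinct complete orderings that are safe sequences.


(1) Remaining need (order R3, R4, R1):
  proc-E: (3, 1, 2)
  proc-B: (2, 1, 0)
  proc-C: (1, 0, 2)
  proc-D: (1, 4, 1)
  proc-A: (2, 5, 2)
(2) The state is SAFE; one workable sequence: proc-B, proc-D, proc-E, proc-C, proc-A.
Key observation: proc-D marks the first exact bind of the order: its need (1, 4, 1) fits the free (4, 4, 1) with zero slack on a requested resource.
Step-by-step check:
  pool = (3, 3, 0)
  proc-B: need (2, 1, 0) fits (3, 3, 0); releases (1, 1, 1), pool now (4, 4, 1)
  proc-D: need (1, 4, 1) fits (4, 4, 1); releases (0, 0, 3), pool now (4, 4, 4)
  proc-E: need (3, 1, 2) fits (4, 4, 4); releases (0, 1, 0), pool now (4, 5, 4)
  proc-C: need (1, 0, 2) fits (4, 5, 4); releases (1, 2, 1), pool now (5, 7, 5)
  proc-A: need (2, 5, 2) fits (5, 7, 5); releases (1, 0, 0), pool now (6, 7, 5)
(3) Exactly 4 of the possible complete orderings are safe sequences.


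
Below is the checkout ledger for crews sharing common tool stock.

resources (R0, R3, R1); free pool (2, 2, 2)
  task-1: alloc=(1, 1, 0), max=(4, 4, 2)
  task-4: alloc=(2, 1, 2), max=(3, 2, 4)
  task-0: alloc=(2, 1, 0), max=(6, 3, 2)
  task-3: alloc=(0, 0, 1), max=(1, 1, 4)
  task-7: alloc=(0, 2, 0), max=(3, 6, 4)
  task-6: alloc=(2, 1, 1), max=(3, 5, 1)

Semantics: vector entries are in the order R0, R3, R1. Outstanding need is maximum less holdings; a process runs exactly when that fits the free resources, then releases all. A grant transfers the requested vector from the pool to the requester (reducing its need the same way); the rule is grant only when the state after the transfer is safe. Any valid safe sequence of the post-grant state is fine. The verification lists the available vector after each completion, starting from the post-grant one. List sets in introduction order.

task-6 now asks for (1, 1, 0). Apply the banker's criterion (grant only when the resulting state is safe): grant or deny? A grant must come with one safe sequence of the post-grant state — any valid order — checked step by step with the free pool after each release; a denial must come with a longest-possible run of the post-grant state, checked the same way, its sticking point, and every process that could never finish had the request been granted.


DENY: after the grant no complete ordering would exist.
Key observation: after task-4, task-3 the pool peaks at (3, 2, 5), and each blocked process is short somewhere: task-1 on R3; task-0 on R0; task-7 on R3; task-6 on R3.
Pretend the grant happened; the run task-4, task-3 goes as far as possible. Walking it through:
  pool = (1, 1, 2)
  task-4 needs (1, 1, 2) <= (1, 1, 2) -> finishes; pool += (2, 1, 2) = (3, 2, 4)
  task-3 needs (1, 1, 3) <= (3, 2, 4) -> finishes; pool += (0, 0, 1) = (3, 2, 5)
  task-1 still needs (3, 3, 2) but only (3, 2, 5) is free — short on R3
  task-0 still needs (4, 2, 2) but only (3, 2, 5) is free — short on R0
  task-7 still needs (3, 4, 4) but only (3, 2, 5) is free — short on R3
  task-6 still needs (0, 3, 0) but only (3, 2, 5) is free — short on R3
Processes that could never finish after the grant: task-1, task-0, task-7 and task-6.


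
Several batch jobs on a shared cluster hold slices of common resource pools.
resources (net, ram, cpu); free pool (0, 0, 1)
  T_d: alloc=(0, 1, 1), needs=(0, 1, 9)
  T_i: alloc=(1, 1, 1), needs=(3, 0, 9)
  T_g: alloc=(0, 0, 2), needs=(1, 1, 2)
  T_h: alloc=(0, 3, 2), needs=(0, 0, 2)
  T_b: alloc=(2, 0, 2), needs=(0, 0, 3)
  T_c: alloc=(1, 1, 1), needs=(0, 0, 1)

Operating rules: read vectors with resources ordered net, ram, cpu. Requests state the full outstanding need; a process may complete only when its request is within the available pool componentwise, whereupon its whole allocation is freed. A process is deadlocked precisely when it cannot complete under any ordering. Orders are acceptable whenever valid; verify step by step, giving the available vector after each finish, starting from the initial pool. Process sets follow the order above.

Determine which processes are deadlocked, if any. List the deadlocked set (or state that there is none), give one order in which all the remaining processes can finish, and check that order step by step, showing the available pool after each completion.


The deadlocked set is T_d and T_i.
Key observation: even finishing T_c, T_g, T_h, T_b leaves just (3, 4, 8) free — too little cpu for any of the remaining processes.
The rest can finish in the order T_c, T_g, T_h, T_b. Walking it through:
  pool = (0, 0, 1)
  T_c: need (0, 0, 1) fits (0, 0, 1); releases (1, 1, 1), pool now (1, 1, 2)
  T_g: need (1, 1, 2) fits (1, 1, 2); releases (0, 0, 2), pool now (1, 1, 4)
  T_h: need (0, 0, 2) fits (1, 1, 4); releases (0, 3, 2), pool now (1, 4, 6)
  T_b: need (0, 0, 3) fits (1, 4, 6); releases (2, 0, 2), pool now (3, 4, 8)
None of the blocked processes ever fits:
  T_d still needs (0, 1, 9) but only (3, 4, 8) is free — short on cpu
  T_i still needs (3, 0, 9) but only (3, 4, 8) is free — short on cpu


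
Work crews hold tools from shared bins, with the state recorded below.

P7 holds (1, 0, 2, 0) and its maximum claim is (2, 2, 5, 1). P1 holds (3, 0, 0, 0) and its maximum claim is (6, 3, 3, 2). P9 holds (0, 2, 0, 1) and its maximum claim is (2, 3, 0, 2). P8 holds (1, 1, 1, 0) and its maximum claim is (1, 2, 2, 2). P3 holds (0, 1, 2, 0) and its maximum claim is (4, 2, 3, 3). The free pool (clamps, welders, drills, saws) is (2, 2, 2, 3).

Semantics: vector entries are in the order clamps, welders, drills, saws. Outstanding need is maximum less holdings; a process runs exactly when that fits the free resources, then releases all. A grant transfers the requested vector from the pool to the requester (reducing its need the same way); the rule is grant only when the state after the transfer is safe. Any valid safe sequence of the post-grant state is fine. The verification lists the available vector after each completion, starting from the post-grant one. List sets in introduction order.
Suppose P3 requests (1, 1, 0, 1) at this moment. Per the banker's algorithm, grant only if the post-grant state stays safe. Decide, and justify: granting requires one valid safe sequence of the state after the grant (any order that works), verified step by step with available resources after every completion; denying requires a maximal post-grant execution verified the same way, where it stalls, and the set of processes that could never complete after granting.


GRANT. The post-grant state is safe; one safe sequence: P8, P9, P7, P3, P1.
Key observation: post-grant, (1, 1, 2, 2) remains, and an order beginning with P8 completes everyone.
Verifying the post-grant state step by step:
  pool = (1, 1, 2, 2)
  P8 needs (0, 1, 1, 2) <= (1, 1, 2, 2) -> finishes; pool += (1, 1, 1, 0) = (2, 2, 3, 2)
  P9 needs (2, 1, 0, 1) <= (2, 2, 3, 2) -> finishes; pool += (0, 2, 0, 1) = (2, 4, 3, 3)
  P7 needs (1, 2, 3, 1) <= (2, 4, 3, 3) -> finishes; pool += (1, 0, 2, 0) = (3, 4, 5, 3)
  P3 needs (3, 0, 1, 2) <= (3, 4, 5, 3) -> finishes; pool += (1, 2, 2, 1) = (4, 6, 7, 4)
  P1 needs (3, 3, 3, 2) <= (4, 6, 7, 4) -> finishes; pool += (3, 0, 0, 0) = (7, 6, 7, 4)


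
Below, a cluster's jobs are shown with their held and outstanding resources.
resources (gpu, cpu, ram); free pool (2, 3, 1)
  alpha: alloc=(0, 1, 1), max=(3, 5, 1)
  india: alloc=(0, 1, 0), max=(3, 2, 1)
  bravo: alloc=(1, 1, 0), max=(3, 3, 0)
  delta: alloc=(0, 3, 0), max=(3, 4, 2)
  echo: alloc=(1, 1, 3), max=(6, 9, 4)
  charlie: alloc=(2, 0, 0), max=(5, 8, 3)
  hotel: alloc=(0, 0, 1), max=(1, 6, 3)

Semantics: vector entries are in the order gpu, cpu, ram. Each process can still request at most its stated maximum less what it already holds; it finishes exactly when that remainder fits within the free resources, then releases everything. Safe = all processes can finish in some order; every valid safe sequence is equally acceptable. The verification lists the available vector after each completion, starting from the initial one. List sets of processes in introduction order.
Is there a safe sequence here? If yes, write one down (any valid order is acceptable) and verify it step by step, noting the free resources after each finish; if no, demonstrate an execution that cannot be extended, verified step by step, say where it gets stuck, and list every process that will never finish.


SAFE, for example via the order bravo, alpha, delta, hotel, charlie, india, echo.
Key observation: bravo marks the first exact bind of the order: its need (2, 2, 0) fits the free (2, 3, 1) with zero slack on a requested resource.
Verifying each step:
  pool = (2, 3, 1)
  bravo: need (2, 2, 0) fits (2, 3, 1); releases (1, 1, 0), pool now (3, 4, 1)
  alpha: need (3, 4, 0) fits (3, 4, 1); releases (0, 1, 1), pool now (3, 5, 2)
  delta: need (3, 1, 2) fits (3, 5, 2); releases (0, 3, 0), pool now (3, 8, 2)
  hotel: need (1, 6, 2) fits (3, 8, 2); releases (0, 0, 1), pool now (3, 8, 3)
  charlie: need (3, 8, 3) fits (3, 8, 3); releases (2, 0, 0), pool now (5, 8, 3)
  india: need (3, 1, 1) fits (5, 8, 3); releases (0, 1, 0), pool now (5, 9, 3)
  echo: need (5, 8, 1) fits (5, 9, 3); releases (1, 1, 3), pool now (6, 10, 6)


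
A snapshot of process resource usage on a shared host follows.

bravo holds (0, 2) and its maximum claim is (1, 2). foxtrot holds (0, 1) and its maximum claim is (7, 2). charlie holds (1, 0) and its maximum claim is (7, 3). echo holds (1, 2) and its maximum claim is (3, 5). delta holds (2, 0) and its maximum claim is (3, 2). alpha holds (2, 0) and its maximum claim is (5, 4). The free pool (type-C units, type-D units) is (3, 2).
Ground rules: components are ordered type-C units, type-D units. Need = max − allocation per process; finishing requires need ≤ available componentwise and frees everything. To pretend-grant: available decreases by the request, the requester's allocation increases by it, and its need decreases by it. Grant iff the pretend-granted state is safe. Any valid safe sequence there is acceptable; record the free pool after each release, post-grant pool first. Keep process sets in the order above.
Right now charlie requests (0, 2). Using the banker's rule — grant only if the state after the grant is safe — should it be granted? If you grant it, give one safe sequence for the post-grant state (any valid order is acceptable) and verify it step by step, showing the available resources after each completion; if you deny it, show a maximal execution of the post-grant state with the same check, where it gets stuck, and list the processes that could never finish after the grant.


DENY — the pretend-granted state is unsafe.
Key observation: after bravo, delta the pool peaks at (5, 2), and each blocked process is short somewhere: foxtrot on type-C units; charlie on type-C units; echo on type-D units; alpha on type-D units.
Pretend the grant happened; the run bravo, delta goes as far as possible. Walking it through:
  pool = (3, 0)
  run bravo (needs (1, 0), free (3, 0)); after release of (0, 2) the pool is (3, 2)
  run delta (needs (1, 2), free (3, 2)); after release of (2, 0) the pool is (5, 2)
  foxtrot cannot run: need (7, 1) vs free (5, 2) (insufficient type-C units)
  charlie cannot run: need (6, 1) vs free (5, 2) (insufficient type-C units)
  echo cannot run: need (2, 3) vs free (5, 2) (insufficient type-D units)
  alpha cannot run: need (3, 4) vs free (5, 2) (insufficient type-D units)
Post-grant, the permanently blocked set is foxtrot, charlie, echo and alpha.


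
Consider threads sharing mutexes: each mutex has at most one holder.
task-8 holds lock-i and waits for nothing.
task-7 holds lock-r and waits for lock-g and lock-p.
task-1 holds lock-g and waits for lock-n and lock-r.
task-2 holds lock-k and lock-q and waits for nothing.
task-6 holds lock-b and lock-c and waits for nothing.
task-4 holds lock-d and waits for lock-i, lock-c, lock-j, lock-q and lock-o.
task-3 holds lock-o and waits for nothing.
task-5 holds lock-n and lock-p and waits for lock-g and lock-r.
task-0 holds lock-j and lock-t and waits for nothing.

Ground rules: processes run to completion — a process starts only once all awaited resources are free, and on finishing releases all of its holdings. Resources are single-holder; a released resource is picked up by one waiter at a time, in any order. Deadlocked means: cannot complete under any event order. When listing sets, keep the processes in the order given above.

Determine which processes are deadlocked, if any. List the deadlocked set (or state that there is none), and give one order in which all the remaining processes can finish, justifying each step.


Deadlocked set: task-7, task-1 and task-5.
Key observation: the wait chain closes on itself along task-7 -> task-1 -> task-7; task-5 is caught in further circular waits.
The rest can finish in the order task-3, task-2, task-0, task-6, task-8, task-4.
Check, step by step:
  task-3 waits on nothing -> runs at once and releases lock-o
  task-2 waits on nothing -> runs at once and releases lock-k and lock-q
  task-0 waits on nothing -> runs at once and releases lock-j and lock-t
  task-6 waits on nothing -> runs at once and releases lock-b and lock-c
  task-8 waits on nothing -> runs at once and releases lock-i
  task-4: everything it awaited (lock-i, lock-c, lock-j, lock-q and lock-o) is free; runs, freeing lock-d


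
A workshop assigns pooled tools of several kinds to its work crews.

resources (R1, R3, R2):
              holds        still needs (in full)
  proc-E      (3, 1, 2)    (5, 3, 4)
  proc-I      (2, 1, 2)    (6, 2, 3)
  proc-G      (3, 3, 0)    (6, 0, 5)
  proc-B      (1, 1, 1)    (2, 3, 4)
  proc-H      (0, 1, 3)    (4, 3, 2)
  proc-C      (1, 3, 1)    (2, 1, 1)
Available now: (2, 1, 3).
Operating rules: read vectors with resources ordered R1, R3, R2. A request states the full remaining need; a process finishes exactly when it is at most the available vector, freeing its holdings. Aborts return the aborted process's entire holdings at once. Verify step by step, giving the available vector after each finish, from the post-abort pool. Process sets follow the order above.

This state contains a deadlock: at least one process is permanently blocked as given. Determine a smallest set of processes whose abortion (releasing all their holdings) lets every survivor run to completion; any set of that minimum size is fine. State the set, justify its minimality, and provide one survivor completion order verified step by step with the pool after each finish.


Minimum abort set: proc-E.
Key observation: no ordering could ever have run proc-G before the abort of proc-E; with (3, 1, 2) back in the pool it fits at step 2.
No smaller set exists: with zero aborts the deadlock remains.
Survivors finish in the order: proc-C, proc-G, proc-B, proc-H, proc-I. Verifying each step (pool after the aborts first):
  pool = (5, 2, 5)
  run proc-C (needs (2, 1, 1), free (5, 2, 5)); after release of (1, 3, 1) the pool is (6, 5, 6)
  run proc-G (needs (6, 0, 5), free (6, 5, 6)); after release of (3, 3, 0) the pool is (9, 8, 6)
  run proc-B (needs (2, 3, 4), free (9, 8, 6)); after release of (1, 1, 1) the pool is (10, 9, 7)
  run proc-H (needs (4, 3, 2), free (10, 9, 7)); after release of (0, 1, 3) the pool is (10, 10, 10)
  run proc-I (needs (6, 2, 3), free (10, 10, 10)); after release of (2, 1, 2) the pool is (12, 11, 12)


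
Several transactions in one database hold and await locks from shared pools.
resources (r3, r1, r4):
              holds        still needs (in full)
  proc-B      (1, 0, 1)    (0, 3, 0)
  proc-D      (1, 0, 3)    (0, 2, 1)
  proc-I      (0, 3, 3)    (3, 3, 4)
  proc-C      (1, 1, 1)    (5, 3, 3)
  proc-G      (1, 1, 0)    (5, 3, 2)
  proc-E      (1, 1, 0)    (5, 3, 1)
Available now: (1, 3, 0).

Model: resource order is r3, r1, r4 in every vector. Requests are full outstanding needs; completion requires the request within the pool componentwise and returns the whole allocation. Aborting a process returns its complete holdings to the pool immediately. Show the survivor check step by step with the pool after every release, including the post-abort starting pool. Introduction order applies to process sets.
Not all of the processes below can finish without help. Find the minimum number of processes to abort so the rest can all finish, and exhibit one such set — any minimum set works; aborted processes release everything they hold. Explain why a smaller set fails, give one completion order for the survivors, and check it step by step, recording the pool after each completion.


Abort proc-C and proc-G.
Key observation: no ordering could ever have run proc-E before the abort of proc-C and proc-G; with (2, 2, 1) back in the pool it fits at step 3.
Why nothing smaller works — every single abort fails: proc-B alone leaves proc-C blocked (short on r3); proc-D alone leaves proc-C blocked (short on r3); proc-I alone leaves proc-C blocked (short on r3); proc-C alone leaves proc-G blocked (short on r3); proc-G alone leaves proc-C blocked (short on r3); proc-E alone leaves proc-C blocked (short on r3).
One survivor order: proc-D, proc-B, proc-E, proc-I. Verifying each step (post-abort pool first):
  pool = (3, 5, 1)
  proc-D needs (0, 2, 1) <= (3, 5, 1) -> finishes; pool += (1, 0, 3) = (4, 5, 4)
  proc-B needs (0, 3, 0) <= (4, 5, 4) -> finishes; pool += (1, 0, 1) = (5, 5, 5)
  proc-E needs (5, 3, 1) <= (5, 5, 5) -> finishes; pool += (1, 1, 0) = (6, 6, 5)
  proc-I needs (3, 3, 4) <= (6, 6, 5) -> finishes; pool += (0, 3, 3) = (6, 9, 8)


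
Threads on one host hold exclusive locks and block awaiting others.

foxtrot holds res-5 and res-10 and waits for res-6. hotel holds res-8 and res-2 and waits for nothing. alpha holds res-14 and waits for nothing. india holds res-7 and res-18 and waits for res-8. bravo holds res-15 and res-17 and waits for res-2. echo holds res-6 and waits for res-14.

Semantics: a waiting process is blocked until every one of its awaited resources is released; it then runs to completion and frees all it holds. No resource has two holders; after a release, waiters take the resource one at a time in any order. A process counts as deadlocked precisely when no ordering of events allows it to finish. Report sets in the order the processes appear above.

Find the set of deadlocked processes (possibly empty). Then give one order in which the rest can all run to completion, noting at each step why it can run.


Nothing here is deadlocked.
Key observation: every chain of waits terminates; starting from the processes that wait on nothing, all the rest unlock in turn.
The rest can finish in the order alpha, echo, foxtrot, hotel, bravo, india.
Step-by-step check:
  run alpha (it waits on nothing); releases res-14
  echo waits on res-14 — all released -> runs and releases res-6
  foxtrot waits on res-6 — all released -> runs and releases res-5 and res-10
  run hotel (it waits on nothing); releases res-8 and res-2
  bravo waits on res-2 — all released -> runs and releases res-15 and res-17
  india waits on res-8 — all released -> runs and releases res-7 and res-18


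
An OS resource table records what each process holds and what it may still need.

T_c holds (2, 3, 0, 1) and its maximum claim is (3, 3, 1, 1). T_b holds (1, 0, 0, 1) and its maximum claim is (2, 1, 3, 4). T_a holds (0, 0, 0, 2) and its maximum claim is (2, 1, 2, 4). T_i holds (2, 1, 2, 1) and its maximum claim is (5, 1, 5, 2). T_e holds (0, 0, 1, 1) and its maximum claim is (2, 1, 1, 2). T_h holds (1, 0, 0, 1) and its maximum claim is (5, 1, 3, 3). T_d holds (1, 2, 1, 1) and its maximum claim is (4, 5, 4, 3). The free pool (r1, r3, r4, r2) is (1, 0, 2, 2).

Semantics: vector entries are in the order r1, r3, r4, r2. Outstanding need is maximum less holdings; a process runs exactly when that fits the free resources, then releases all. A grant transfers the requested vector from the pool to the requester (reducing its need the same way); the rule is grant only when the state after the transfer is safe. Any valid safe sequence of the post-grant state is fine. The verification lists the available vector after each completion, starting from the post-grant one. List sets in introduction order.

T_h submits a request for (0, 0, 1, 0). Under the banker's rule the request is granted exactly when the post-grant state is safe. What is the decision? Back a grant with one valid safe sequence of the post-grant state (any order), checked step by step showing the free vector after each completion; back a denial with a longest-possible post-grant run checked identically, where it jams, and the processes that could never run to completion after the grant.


DENY. Granting would leave the state unsafe.
Key observation: after T_c, T_e, T_a the pool peaks at (3, 3, 2, 6), and each blocked process is short somewhere: T_b on r4; T_i on r4; T_h on r1; T_d on r4.
Pretend the grant happened; the run T_c, T_e, T_a goes as far as possible. Step-by-step check:
  pool = (1, 0, 1, 2)
  T_c needs (1, 0, 1, 0) <= (1, 0, 1, 2) -> finishes; pool += (2, 3, 0, 1) = (3, 3, 1, 3)
  T_e needs (2, 1, 0, 1) <= (3, 3, 1, 3) -> finishes; pool += (0, 0, 1, 1) = (3, 3, 2, 4)
  T_a needs (2, 1, 2, 2) <= (3, 3, 2, 4) -> finishes; pool += (0, 0, 0, 2) = (3, 3, 2, 6)
  T_b cannot run: need (1, 1, 3, 3) vs free (3, 3, 2, 6) (insufficient r4)
  T_i cannot run: need (3, 0, 3, 1) vs free (3, 3, 2, 6) (insufficient r4)
  T_h cannot run: need (4, 1, 2, 2) vs free (3, 3, 2, 6) (insufficient r1)
  T_d cannot run: need (3, 3, 3, 2) vs free (3, 3, 2, 6) (insufficient r4)
Processes that could never finish after the grant: T_b, T_i, T_h and T_d.


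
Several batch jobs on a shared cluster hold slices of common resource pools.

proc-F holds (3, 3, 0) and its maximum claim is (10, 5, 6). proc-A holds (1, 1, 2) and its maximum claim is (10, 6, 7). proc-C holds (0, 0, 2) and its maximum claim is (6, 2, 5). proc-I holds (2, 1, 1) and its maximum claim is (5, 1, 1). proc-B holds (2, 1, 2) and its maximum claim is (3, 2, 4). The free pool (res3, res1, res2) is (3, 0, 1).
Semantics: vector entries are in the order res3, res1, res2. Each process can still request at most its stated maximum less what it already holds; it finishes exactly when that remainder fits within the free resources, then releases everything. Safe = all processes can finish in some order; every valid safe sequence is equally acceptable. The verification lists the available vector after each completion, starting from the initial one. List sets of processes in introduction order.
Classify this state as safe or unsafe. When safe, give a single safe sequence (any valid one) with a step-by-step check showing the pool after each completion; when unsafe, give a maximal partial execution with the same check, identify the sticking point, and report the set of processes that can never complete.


The state is SAFE; one workable sequence: proc-I, proc-B, proc-C, proc-F, proc-A.
Key observation: the first exact fit in this order is proc-I — it needs (3, 0, 0) with (3, 0, 1) free, meeting a requested resource to the last unit.
Walking it through:
  pool = (3, 0, 1)
  proc-I: need (3, 0, 0) fits (3, 0, 1); releases (2, 1, 1), pool now (5, 1, 2)
  proc-B: need (1, 1, 2) fits (5, 1, 2); releases (2, 1, 2), pool now (7, 2, 4)
  proc-C: need (6, 2, 3) fits (7, 2, 4); releases (0, 0, 2), pool now (7, 2, 6)
  proc-F: need (7, 2, 6) fits (7, 2, 6); releases (3, 3, 0), pool now (10, 5, 6)
  proc-A: need (9, 5, 5) fits (10, 5, 6); releases (1, 1, 2), pool now (11, 6, 8)


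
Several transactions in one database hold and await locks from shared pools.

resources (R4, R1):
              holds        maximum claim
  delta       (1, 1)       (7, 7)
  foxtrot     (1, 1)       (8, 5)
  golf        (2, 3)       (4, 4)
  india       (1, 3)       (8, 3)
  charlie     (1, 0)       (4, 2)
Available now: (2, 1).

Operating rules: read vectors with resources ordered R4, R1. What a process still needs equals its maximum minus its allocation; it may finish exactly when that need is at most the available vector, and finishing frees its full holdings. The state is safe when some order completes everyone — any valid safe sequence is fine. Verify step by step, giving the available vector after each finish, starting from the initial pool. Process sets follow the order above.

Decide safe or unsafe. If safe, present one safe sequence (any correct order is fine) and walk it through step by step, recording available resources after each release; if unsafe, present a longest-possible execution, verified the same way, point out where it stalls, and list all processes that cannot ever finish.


The state is UNSAFE.
Key observation: golf, charlie can finish, but then (5, 4) is all there is, and the blocked group's R4 demands exceed it.
The run golf, charlie cannot be extended any further. Check, step by step:
  pool = (2, 1)
  golf needs (2, 1) <= (2, 1) -> finishes; pool += (2, 3) = (4, 4)
  charlie needs (3, 2) <= (4, 4) -> finishes; pool += (1, 0) = (5, 4)
  blocked: delta wants (6, 6), pool (5, 4) — not enough R4 and R1
  blocked: foxtrot wants (7, 4), pool (5, 4) — not enough R4
  blocked: india wants (7, 0), pool (5, 4) — not enough R4
Processes that can never finish: delta, foxtrot and india.


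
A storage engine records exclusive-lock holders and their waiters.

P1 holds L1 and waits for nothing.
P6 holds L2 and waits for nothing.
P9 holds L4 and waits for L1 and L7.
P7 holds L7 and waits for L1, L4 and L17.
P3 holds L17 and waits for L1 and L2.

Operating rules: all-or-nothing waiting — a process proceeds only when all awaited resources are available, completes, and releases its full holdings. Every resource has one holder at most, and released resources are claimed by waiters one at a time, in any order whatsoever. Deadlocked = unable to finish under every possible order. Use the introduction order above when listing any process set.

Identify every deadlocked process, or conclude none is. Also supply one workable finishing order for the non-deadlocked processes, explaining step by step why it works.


The deadlocked set is P9 and P7.
Key observation: the cycle P9 -> P7 -> P9 can never break — each member waits on the next; no other process is dragged down with it.
The rest can finish in the order P1, P6, P3.
Walking it through:
  P1 waits on nothing -> runs at once and releases L1
  P6 waits on nothing -> runs at once and releases L2
  P3: everything it awaited (L1 and L2) is free; runs, freeing L17


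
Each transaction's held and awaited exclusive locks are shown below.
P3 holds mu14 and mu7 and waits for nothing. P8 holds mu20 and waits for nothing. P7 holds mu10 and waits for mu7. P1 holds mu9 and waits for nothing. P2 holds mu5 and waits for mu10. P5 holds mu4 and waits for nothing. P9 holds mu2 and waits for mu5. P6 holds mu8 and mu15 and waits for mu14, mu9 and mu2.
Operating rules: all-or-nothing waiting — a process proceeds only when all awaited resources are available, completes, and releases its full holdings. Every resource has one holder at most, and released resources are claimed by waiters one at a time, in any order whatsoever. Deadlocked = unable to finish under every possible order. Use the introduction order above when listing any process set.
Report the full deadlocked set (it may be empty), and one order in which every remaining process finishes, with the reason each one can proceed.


The deadlocked set is empty.
Key observation: there is no circular wait here — follow any chain and it reaches a process that is free to run now.
One completion order for the rest: P3, P1, P7, P2, P5, P9, P8, P6.
Step-by-step check:
  run P3 (it waits on nothing); releases mu14 and mu7
  run P1 (it waits on nothing); releases mu9
  P7 waits on mu7 — all released -> runs and releases mu10
  P2 waits on mu10 — all released -> runs and releases mu5
  run P5 (it waits on nothing); releases mu4
  P9 waits on mu5 — all released -> runs and releases mu2
  run P8 (it waits on nothing); releases mu20
  P6 waits on mu14, mu9 and mu2 — all released -> runs and releases mu8 and mu15


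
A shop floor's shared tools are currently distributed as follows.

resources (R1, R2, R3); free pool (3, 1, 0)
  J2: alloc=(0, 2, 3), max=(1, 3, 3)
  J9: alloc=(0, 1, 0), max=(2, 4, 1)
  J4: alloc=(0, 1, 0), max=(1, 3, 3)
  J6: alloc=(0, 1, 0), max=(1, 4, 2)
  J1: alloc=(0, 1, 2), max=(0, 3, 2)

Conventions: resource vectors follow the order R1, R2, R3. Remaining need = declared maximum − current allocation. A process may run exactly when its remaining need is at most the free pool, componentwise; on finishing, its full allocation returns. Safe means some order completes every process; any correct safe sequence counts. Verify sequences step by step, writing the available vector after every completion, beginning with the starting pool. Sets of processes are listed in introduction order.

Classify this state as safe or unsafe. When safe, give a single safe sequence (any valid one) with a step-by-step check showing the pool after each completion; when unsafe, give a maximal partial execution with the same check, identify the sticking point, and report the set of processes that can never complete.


The state is SAFE; one workable sequence: J2, J9, J1, J4, J6.
Key observation: reading the order forward, J2 is the first process whose need (1, 1, 0) meets the free pool (3, 1, 0) exactly on a resource it requests.
Walking it through:
  pool = (3, 1, 0)
  J2: need (1, 1, 0) fits (3, 1, 0); releases (0, 2, 3), pool now (3, 3, 3)
  J9: need (2, 3, 1) fits (3, 3, 3); releases (0, 1, 0), pool now (3, 4, 3)
  J1: need (0, 2, 0) fits (3, 4, 3); releases (0, 1, 2), pool now (3, 5, 5)
  J4: need (1, 2, 3) fits (3, 5, 5); releases (0, 1, 0), pool now (3, 6, 5)
  J6: need (1, 3, 2) fits (3, 6, 5); releases (0, 1, 0), pool now (3, 7, 5)


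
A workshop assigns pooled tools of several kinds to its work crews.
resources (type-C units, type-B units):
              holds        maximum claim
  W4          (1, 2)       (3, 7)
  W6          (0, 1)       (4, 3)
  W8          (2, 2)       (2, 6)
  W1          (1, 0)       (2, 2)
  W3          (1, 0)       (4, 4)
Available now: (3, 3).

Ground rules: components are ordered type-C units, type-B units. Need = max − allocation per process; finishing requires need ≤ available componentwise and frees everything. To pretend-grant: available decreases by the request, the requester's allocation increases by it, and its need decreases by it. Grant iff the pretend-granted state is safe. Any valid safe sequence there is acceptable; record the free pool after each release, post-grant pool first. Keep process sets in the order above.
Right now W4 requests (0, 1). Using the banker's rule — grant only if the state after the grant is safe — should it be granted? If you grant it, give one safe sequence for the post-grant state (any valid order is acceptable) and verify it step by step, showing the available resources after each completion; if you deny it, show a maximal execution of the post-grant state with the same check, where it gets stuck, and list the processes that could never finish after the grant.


DENY — the pretend-granted state is unsafe.
Key observation: W1, W6 can finish, but then (4, 3) is all there is, and the blocked group's type-B units demands exceed it.
On the post-grant state, W1, W6 is a maximal run — nothing extends it. Step-by-step check:
  pool = (3, 2)
  W1: need (1, 2) fits (3, 2); releases (1, 0), pool now (4, 2)
  W6: need (4, 2) fits (4, 2); releases (0, 1), pool now (4, 3)
  blocked: W4 wants (2, 4), pool (4, 3) — not enough type-B units
  blocked: W8 wants (0, 4), pool (4, 3) — not enough type-B units
  blocked: W3 wants (3, 4), pool (4, 3) — not enough type-B units
Post-grant, the permanently blocked set is W4, W8 and W3.


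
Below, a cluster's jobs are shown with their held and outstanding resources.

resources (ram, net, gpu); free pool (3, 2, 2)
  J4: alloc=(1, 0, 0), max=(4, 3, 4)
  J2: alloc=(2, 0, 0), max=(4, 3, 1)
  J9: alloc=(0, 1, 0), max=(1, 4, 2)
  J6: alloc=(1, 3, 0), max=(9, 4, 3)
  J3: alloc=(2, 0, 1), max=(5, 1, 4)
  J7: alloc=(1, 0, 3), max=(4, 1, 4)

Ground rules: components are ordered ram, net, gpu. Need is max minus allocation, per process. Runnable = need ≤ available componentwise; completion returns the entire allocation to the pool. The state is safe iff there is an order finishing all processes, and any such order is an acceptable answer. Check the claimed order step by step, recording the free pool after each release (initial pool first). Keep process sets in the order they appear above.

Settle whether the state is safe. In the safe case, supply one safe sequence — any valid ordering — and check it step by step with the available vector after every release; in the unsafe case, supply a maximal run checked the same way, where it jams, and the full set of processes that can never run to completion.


UNSAFE — no complete ordering exists.
Key observation: after J7, J3 the pool peaks at (6, 2, 6), and each blocked process is short somewhere: J4 on net; J2 on net; J9 on net; J6 on ram.
The run J7, J3 cannot be extended any further. Verifying each step:
  pool = (3, 2, 2)
  run J7 (needs (3, 1, 1), free (3, 2, 2)); after release of (1, 0, 3) the pool is (4, 2, 5)
  run J3 (needs (3, 1, 3), free (4, 2, 5)); after release of (2, 0, 1) the pool is (6, 2, 6)
  blocked: J4 wants (3, 3, 4), pool (6, 2, 6) — not enough net
  blocked: J2 wants (2, 3, 1), pool (6, 2, 6) — not enough net
  blocked: J9 wants (1, 3, 2), pool (6, 2, 6) — not enough net
  blocked: J6 wants (8, 1, 3), pool (6, 2, 6) — not enough ram
Never able to finish: J4, J2, J9 and J6.


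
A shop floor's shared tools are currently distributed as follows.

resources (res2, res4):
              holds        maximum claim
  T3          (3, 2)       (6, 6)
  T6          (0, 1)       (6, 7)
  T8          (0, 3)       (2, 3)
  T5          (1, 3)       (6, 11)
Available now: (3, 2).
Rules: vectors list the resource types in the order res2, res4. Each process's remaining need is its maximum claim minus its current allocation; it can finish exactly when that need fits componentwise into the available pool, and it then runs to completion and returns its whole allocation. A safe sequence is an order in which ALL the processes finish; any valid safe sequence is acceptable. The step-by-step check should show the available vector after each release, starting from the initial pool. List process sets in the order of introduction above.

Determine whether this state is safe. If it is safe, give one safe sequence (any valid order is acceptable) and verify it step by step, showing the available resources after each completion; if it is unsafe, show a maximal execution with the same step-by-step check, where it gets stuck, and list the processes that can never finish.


The state is SAFE; one workable sequence: T8, T3, T6, T5.
Key observation: reading the order forward, T3 is the first process whose need (3, 4) meets the free pool (3, 5) exactly on a resource it requests.
Check, step by step:
  pool = (3, 2)
  T8: need (2, 0) fits (3, 2); releases (0, 3), pool now (3, 5)
  T3: need (3, 4) fits (3, 5); releases (3, 2), pool now (6, 7)
  T6: need (6, 6) fits (6, 7); releases (0, 1), pool now (6, 8)
  T5: need (5, 8) fits (6, 8); releases (1, 3), pool now (7, 11)


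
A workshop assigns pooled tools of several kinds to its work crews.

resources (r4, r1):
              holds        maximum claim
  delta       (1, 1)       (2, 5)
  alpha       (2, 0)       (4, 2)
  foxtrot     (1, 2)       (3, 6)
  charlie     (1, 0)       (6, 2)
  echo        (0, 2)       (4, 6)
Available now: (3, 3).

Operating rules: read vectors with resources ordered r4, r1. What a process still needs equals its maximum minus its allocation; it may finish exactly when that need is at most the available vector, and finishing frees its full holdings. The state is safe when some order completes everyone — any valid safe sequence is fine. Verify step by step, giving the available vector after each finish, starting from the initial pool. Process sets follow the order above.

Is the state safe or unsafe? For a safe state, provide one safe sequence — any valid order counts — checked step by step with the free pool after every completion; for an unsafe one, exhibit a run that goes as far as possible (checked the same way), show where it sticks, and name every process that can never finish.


UNSAFE.
Key observation: alpha, charlie can finish, but then (6, 3) is all there is, and the blocked group's r1 demands exceed it.
Going as far as possible: alpha, charlie; after that, nothing fits. Step-by-step check:
  pool = (3, 3)
  alpha: need (2, 2) fits (3, 3); releases (2, 0), pool now (5, 3)
  charlie: need (5, 2) fits (5, 3); releases (1, 0), pool now (6, 3)
  blocked: delta wants (1, 4), pool (6, 3) — not enough r1
  blocked: foxtrot wants (2, 4), pool (6, 3) — not enough r1
  blocked: echo wants (4, 4), pool (6, 3) — not enough r1
Permanently blocked: delta, foxtrot and echo.


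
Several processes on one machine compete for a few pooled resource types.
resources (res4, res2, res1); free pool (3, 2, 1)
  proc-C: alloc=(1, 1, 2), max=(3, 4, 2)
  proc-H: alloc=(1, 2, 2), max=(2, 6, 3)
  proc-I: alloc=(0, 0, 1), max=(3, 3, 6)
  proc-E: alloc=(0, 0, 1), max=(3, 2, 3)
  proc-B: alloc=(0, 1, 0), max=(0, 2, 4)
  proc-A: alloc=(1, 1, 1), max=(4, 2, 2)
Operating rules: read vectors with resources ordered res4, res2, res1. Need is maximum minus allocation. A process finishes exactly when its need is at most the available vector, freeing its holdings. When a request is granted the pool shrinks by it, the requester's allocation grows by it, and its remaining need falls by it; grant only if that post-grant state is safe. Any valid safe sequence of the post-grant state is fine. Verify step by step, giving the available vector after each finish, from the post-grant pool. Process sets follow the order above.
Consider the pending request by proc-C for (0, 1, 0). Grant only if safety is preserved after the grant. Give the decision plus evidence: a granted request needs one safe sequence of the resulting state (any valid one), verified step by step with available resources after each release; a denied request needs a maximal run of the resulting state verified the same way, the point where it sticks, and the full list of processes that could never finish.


GRANT: granting preserves safety; a valid post-grant sequence is proc-A, proc-E, proc-C, proc-B, proc-H, proc-I.
Key observation: post-grant, (3, 1, 1) remains, and an order beginning with proc-A completes everyone.
Step-by-step check of the post-grant state:
  pool = (3, 1, 1)
  proc-A: need (3, 1, 1) fits (3, 1, 1); releases (1, 1, 1), pool now (4, 2, 2)
  proc-E: need (3, 2, 2) fits (4, 2, 2); releases (0, 0, 1), pool now (4, 2, 3)
  proc-C: need (2, 2, 0) fits (4, 2, 3); releases (1, 2, 2), pool now (5, 4, 5)
  proc-B: need (0, 1, 4) fits (5, 4, 5); releases (0, 1, 0), pool now (5, 5, 5)
  proc-H: need (1, 4, 1) fits (5, 5, 5); releases (1, 2, 2), pool now (6, 7, 7)
  proc-I: need (3, 3, 5) fits (6, 7, 7); releases (0, 0, 1), pool now (6, 7, 8)


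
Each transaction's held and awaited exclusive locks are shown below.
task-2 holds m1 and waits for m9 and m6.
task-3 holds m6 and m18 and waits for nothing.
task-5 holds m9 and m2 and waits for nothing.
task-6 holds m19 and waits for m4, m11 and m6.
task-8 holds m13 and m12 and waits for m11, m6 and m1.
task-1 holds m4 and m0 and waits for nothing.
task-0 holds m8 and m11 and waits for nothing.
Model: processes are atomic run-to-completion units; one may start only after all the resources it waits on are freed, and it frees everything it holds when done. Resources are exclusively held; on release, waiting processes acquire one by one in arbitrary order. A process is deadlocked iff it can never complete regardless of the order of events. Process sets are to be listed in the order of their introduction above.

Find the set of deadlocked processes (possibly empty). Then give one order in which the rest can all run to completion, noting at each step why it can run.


The deadlocked set is empty.
Key observation: there is no circular wait here — follow any chain and it reaches a process that is free to run now.
One completion order for the rest: task-0, task-3, task-1, task-5, task-6, task-2, task-8.
Verifying each step:
  run task-0 (it waits on nothing); releases m8 and m11
  run task-3 (it waits on nothing); releases m6 and m18
  run task-1 (it waits on nothing); releases m4 and m0
  run task-5 (it waits on nothing); releases m9 and m2
  run task-6 (all its waits — m4, m11 and m6 — are resolved); releases m19
  run task-2 (all its waits — m9 and m6 — are resolved); releases m1
  run task-8 (all its waits — m11, m6 and m1 — are resolved); releases m13 and m12
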